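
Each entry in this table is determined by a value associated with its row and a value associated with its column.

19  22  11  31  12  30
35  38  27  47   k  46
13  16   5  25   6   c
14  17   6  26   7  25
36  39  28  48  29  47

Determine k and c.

The difference between any two rows is the same in every column — this is an addition table with the headers hidden.
Row 2 minus row 1 is 47 − 31 = 16, so its entry in column 5 is 12 + 16 = 28.
Row 3 minus row 1 is 25 − 31 = -6, so its entry in column 6 is 30 + (-6) = 24.

k = 28, c = 24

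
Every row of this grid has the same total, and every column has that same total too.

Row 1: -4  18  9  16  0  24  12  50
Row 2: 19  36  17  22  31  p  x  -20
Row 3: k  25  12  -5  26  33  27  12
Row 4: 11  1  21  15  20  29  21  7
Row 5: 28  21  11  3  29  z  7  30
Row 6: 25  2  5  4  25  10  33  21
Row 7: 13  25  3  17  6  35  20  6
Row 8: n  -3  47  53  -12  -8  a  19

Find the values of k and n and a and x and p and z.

k = -5, n = 38, a = -9, x = 14, p = 6, z = -4

Rows 1 and 4 both sum to 125, so that's the common total.
Row 3: 25 + 12 − 5 + 26 + 33 + 27 + 12 = 130, so its missing entry is 125 − 130 = -5.
Column 1: -4 + 19 − 5 + 11 + 28 + 25 + 13 = 87, so its missing entry is 125 − 87 = 38.
Row 5: 28 + 21 + 11 + 3 + 29 + 7 + 30 = 129, so its missing entry is 125 − 129 = -4.
Column 6: 24 + 33 + 29 − 4 + 10 + 35 − 8 = 119, so its missing entry is 125 − 119 = 6.
Row 8: 38 − 3 + 47 + 53 − 12 − 8 + 19 = 134, so its missing entry is 125 − 134 = -9.
Row 2: 19 + 36 + 17 + 22 + 31 + 6 − 20 = 111, so its missing entry is 125 − 111 = 14.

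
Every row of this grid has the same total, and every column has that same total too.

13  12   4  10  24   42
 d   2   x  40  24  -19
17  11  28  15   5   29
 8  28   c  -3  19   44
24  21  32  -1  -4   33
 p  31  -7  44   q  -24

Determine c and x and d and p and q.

c = 9, x = 39, d = 19, p = 24, q = 37

Rows 1 and 3 both sum to 105, so that's the common total.
Column 5 has 24 + 24 + 5 + 19 − 4 = 68; the blank must be 105 − 68 = 37.
Row 6 has 31 − 7 + 44 + 37 − 24 = 81; the blank must be 105 − 81 = 24.
Column 1 has 13 + 17 + 8 + 24 + 24 = 86; the blank must be 105 − 86 = 19.
Row 2 has 19 + 2 + 40 + 24 − 19 = 66; the blank must be 105 − 66 = 39.
Row 4 has 8 + 28 − 3 + 19 + 44 = 96; the blank must be 105 − 96 = 9.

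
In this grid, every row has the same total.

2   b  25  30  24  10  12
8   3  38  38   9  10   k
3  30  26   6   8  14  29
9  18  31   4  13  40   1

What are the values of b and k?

b = 13, k = 10

Rows 3 and 4 both add up to 116, so every row sums to 116.
Row 1: 2 + 25 + 30 + 24 + 10 + 12 = 103, so the missing entry is 116 − 103 = 13.
Row 2: 8 + 3 + 38 + 38 + 9 + 10 = 106, so the missing entry is 116 − 106 = 10.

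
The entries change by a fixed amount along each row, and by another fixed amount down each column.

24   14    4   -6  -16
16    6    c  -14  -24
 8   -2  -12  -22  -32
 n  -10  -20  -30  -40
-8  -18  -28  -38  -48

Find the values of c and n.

c = -4, n = 0

Along each row the entries change by -10 per step; down each column they change by -8.
Row 2: from 16 at column 1, stepping by -10 to column 3 gives -4.
Row 4: from -10 at column 2, stepping by -10 to column 1 gives 0.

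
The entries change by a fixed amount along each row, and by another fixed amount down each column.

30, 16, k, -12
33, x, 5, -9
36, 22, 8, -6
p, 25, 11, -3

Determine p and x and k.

Along each row the entries change by -14 per step; down each column they change by 3.
Row 4: from 25 at column 2, stepping by -14 to column 1 gives 39.
Row 2: from 33 at column 1, stepping by -14 to column 2 gives 19.
Row 1: from 30 at column 1, stepping by -14 to column 3 gives 2.

p = 39, x = 19, k = 2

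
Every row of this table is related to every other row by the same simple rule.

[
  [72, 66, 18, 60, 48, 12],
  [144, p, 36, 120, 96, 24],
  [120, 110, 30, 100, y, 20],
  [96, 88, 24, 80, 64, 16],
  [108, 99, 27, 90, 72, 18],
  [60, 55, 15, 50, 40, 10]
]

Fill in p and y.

Each row is a constant multiple of every other row — this is a multiplication table with the headers hidden.
Row 2 is 120/60 = 2/1 times row 1, so its entry in column 2 is 66 × 2/1 = 132.
Row 3 is 100/60 = 5/3 times row 1, so its entry in column 5 is 48 × 5/3 = 80.

p = 132, y = 80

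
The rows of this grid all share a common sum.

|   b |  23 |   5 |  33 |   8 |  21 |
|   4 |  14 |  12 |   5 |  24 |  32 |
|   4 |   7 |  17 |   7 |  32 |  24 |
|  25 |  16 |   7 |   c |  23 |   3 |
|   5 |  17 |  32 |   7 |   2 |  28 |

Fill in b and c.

The complete rows each total 91.
Row 1 is missing 91 − 90 = 1 (since 23 + 5 + 33 + 8 + 21 = 90).
Row 4 is missing 91 − 74 = 17 (since 25 + 16 + 7 + 23 + 3 = 74).

b = 1, c = 17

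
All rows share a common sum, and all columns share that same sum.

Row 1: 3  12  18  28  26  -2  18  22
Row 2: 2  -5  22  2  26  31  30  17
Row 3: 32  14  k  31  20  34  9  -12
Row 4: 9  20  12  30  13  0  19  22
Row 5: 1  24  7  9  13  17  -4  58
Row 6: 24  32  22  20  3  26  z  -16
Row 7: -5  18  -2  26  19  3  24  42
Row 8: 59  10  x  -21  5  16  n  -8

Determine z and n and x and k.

z = 14, n = 15, x = 49, k = -3

Rows 1 and 2 both sum to 125, so that's the common total.
The known cells in row 6 total 111, leaving 125 − 111 = 14 for the blank.
The known cells in column 7 total 110, leaving 125 − 110 = 15 for the blank.
The known cells in row 8 total 76, leaving 125 − 76 = 49 for the blank.
The known cells in row 3 total 128, leaving 125 − 128 = -3 for the blank.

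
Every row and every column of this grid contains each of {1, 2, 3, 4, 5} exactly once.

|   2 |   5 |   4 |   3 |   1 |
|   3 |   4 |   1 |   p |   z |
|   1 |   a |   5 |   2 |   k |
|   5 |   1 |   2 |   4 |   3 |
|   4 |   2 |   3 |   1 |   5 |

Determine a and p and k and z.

a = 3, p = 5, k = 4, z = 2

At (row 2, col 4): column 4 already has {1, 2, 3, 4}, so the value is 5.
For row 3, column 2: column 2 already has {1, 2, 4, 5}; that leaves 3.
At (row 3, col 5): row 3 already has {1, 2, 3, 5}, so the value is 4.
At (row 2, col 5): row 2 already has {1, 3, 4, 5}, so the value is 2.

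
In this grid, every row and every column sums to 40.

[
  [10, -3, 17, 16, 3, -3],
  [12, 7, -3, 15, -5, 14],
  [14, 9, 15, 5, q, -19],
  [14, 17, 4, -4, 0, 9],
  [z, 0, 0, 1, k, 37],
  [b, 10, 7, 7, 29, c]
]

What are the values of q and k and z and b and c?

Row 3: 14 + 9 + 15 + 5 − 19 = 24, so its missing entry is 40 − 24 = 16.
Column 5: 3 − 5 + 16 + 0 + 29 = 43, so its missing entry is 40 − 43 = -3.
Row 5: 0 + 0 + 1 − 3 + 37 = 35, so its missing entry is 40 − 35 = 5.
Column 6: -3 + 14 − 19 + 9 + 37 = 38, so its missing entry is 40 − 38 = 2.
Row 6: 10 + 7 + 7 + 29 + 2 = 55, so its missing entry is 40 − 55 = -15.

q = 16, k = -3, z = 5, b = -15, c = 2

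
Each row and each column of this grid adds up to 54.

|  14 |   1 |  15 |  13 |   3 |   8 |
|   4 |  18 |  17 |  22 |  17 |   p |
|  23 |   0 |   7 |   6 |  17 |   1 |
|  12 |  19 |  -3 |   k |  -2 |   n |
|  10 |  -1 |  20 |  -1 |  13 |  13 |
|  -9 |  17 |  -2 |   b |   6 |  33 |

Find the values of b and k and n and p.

Row 6: -9 + 17 − 2 + 6 + 33 = 45, so its missing entry is 54 − 45 = 9.
Column 4: 13 + 22 + 6 − 1 + 9 = 49, so its missing entry is 54 − 49 = 5.
Row 4: 12 + 19 − 3 + 5 − 2 = 31, so its missing entry is 54 − 31 = 23.
Row 2: 4 + 18 + 17 + 22 + 17 = 78, so its missing entry is 54 − 78 = -24.

b = 9, k = 5, n = 23, p = -24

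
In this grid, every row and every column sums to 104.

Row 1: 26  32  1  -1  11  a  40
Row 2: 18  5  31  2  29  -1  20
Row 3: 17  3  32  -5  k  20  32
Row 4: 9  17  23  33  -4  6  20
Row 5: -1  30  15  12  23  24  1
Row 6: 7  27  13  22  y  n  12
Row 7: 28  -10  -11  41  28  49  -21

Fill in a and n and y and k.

a = -5, n = 11, y = 12, k = 5

Row 3 has 17 + 3 + 32 − 5 + 20 + 32 = 99; the blank must be 104 − 99 = 5.
Column 5 has 11 + 29 + 5 − 4 + 23 + 28 = 92; the blank must be 104 − 92 = 12.
Row 6 has 7 + 27 + 13 + 22 + 12 + 12 = 93; the blank must be 104 − 93 = 11.
Row 1 has 26 + 32 + 1 − 1 + 11 + 40 = 109; the blank must be 104 − 109 = -5.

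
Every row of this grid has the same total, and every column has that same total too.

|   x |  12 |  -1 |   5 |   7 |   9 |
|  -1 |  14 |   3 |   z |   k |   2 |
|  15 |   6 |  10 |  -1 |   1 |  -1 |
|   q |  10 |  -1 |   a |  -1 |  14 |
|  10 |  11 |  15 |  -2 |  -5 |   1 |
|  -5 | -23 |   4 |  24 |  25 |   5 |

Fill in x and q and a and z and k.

x = -2, q = 13, a = -5, z = 9, k = 3

Rows 3 and 5 both sum to 30, so that's the common total.
Row 1: 12 − 1 + 5 + 7 + 9 = 32, so its missing entry is 30 − 32 = -2.
Column 5: 7 + 1 − 1 − 5 + 25 = 27, so its missing entry is 30 − 27 = 3.
Column 1: -2 − 1 + 15 + 10 − 5 = 17, so its missing entry is 30 − 17 = 13.
Row 4: 13 + 10 − 1 − 1 + 14 = 35, so its missing entry is 30 − 35 = -5.
Row 2: -1 + 14 + 3 + 3 + 2 = 21, so its missing entry is 30 − 21 = 9.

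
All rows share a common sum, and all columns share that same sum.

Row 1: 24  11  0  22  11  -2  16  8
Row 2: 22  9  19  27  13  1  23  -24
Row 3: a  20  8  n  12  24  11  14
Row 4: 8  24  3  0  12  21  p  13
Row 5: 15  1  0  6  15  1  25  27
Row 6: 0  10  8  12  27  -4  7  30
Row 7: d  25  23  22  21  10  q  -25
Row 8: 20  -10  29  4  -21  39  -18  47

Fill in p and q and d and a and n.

p = 9, q = 17, d = -3, a = 4, n = -3

Rows 1 and 2 both sum to 90, so that's the common total.
The known cells in column 4 total 93, leaving 90 − 93 = -3 for the blank.
The known cells in row 3 total 86, leaving 90 − 86 = 4 for the blank.
The known cells in row 4 total 81, leaving 90 − 81 = 9 for the blank.
The known cells in column 1 total 93, leaving 90 − 93 = -3 for the blank.
The known cells in row 7 total 73, leaving 90 − 73 = 17 for the blank.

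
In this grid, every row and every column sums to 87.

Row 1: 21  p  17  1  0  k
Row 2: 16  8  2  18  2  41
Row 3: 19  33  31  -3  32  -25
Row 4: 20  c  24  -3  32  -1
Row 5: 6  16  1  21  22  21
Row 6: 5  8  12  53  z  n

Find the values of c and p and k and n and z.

c = 15, p = 7, k = 41, n = 10, z = -1

Row 4: 20 + 24 − 3 + 32 − 1 = 72, so its missing entry is 87 − 72 = 15.
Column 2: 8 + 33 + 15 + 16 + 8 = 80, so its missing entry is 87 − 80 = 7.
Column 5: 0 + 2 + 32 + 32 + 22 = 88, so its missing entry is 87 − 88 = -1.
Row 6: 5 + 8 + 12 + 53 − 1 = 77, so its missing entry is 87 − 77 = 10.
Row 1: 21 + 7 + 17 + 1 + 0 = 46, so its missing entry is 87 − 46 = 41.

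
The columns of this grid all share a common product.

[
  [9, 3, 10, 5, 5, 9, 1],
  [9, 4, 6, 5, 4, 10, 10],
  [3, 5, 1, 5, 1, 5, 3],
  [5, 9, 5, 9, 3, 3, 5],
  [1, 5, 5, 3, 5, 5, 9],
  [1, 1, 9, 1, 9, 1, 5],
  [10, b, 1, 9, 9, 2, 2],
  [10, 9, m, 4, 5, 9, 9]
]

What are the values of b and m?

b = 5, m = 9

Columns 4 and 5 each multiply to 121500, so every column has product 121500.
Column 2: 3×4×5×9×5×1×9 = 24300, so the missing entry is 121500 ÷ 24300 = 5.
Column 3: 10×6×1×5×5×9×1 = 13500, so the missing entry is 121500 ÷ 13500 = 9.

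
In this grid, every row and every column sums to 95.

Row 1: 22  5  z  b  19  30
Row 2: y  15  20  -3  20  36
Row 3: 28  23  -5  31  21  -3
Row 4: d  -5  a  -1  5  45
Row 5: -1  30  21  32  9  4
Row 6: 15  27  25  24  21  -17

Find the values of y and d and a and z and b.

y = 7, d = 24, a = 27, z = 7, b = 12

Column 4: -3 + 31 − 1 + 32 + 24 = 83, so its missing entry is 95 − 83 = 12.
Row 1: 22 + 5 + 12 + 19 + 30 = 88, so its missing entry is 95 − 88 = 7.
Row 2: 15 + 20 − 3 + 20 + 36 = 88, so its missing entry is 95 − 88 = 7.
Column 1: 22 + 7 + 28 − 1 + 15 = 71, so its missing entry is 95 − 71 = 24.
Row 4: 24 − 5 − 1 + 5 + 45 = 68, so its missing entry is 95 − 68 = 27.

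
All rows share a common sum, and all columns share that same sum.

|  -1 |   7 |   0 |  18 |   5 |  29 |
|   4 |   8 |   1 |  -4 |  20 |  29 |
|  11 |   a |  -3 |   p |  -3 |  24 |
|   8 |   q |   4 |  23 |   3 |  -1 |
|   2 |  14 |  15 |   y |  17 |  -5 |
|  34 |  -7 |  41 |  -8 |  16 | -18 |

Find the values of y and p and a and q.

y = 15, p = 14, a = 15, q = 21

Rows 1 and 2 both sum to 58, so that's the common total.
Row 4: 8 + 4 + 23 + 3 − 1 = 37, so its missing entry is 58 − 37 = 21.
Column 2: 7 + 8 + 21 + 14 − 7 = 43, so its missing entry is 58 − 43 = 15.
Row 3: 11 + 15 − 3 − 3 + 24 = 44, so its missing entry is 58 − 44 = 14.
Row 5: 2 + 14 + 15 + 17 − 5 = 43, so its missing entry is 58 − 43 = 15.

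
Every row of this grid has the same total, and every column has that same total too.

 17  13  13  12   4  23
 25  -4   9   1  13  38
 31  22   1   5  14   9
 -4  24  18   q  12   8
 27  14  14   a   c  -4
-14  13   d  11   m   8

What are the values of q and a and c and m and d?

Rows 1 and 2 both sum to 82, so that's the common total.
Row 4 has -4 + 24 + 18 + 12 + 8 = 58; the blank must be 82 − 58 = 24.
Column 4 has 12 + 1 + 5 + 24 + 11 = 53; the blank must be 82 − 53 = 29.
Row 5 has 27 + 14 + 14 + 29 − 4 = 80; the blank must be 82 − 80 = 2.
Column 5 has 4 + 13 + 14 + 12 + 2 = 45; the blank must be 82 − 45 = 37.
Row 6 has -14 + 13 + 11 + 37 + 8 = 55; the blank must be 82 − 55 = 27.

q = 24, a = 29, c = 2, m = 37, d = 27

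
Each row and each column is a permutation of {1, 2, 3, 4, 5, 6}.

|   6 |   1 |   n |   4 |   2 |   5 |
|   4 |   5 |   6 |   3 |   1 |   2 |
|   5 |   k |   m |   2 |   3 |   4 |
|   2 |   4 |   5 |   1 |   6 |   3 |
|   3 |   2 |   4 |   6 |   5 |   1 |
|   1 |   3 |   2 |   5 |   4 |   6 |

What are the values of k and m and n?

k = 6, m = 1, n = 3

For row 1, column 3: row 1 already has {1, 2, 4, 5, 6}; that leaves 3.
At (row 3, col 2): column 2 already has {1, 2, 3, 4, 5}, so the value is 6.
For row 3, column 3: row 3 already has {2, 3, 4, 5, 6}; that leaves 1.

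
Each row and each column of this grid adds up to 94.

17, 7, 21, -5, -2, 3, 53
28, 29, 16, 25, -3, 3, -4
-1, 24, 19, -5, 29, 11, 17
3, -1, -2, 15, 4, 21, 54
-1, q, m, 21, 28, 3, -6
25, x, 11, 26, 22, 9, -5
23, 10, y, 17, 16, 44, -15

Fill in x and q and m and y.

Row 7 has 23 + 10 + 17 + 16 + 44 − 15 = 95; the blank must be 94 − 95 = -1.
Row 6 has 25 + 11 + 26 + 22 + 9 − 5 = 88; the blank must be 94 − 88 = 6.
Column 2 has 7 + 29 + 24 − 1 + 6 + 10 = 75; the blank must be 94 − 75 = 19.
Row 5 has -1 + 19 + 21 + 28 + 3 − 6 = 64; the blank must be 94 − 64 = 30.

x = 6, q = 19, m = 30, y = -1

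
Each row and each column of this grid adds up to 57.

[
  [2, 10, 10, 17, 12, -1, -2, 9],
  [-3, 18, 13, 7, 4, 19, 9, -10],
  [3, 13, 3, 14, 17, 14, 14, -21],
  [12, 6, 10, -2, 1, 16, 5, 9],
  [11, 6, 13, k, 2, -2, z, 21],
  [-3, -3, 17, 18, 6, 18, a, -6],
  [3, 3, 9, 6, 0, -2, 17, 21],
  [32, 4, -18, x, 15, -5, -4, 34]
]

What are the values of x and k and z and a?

x = -1, k = -2, z = 8, a = 10

Row 6: -3 − 3 + 17 + 18 + 6 + 18 − 6 = 47, so its missing entry is 57 − 47 = 10.
Column 7: -2 + 9 + 14 + 5 + 10 + 17 − 4 = 49, so its missing entry is 57 − 49 = 8.
Row 5: 11 + 6 + 13 + 2 − 2 + 8 + 21 = 59, so its missing entry is 57 − 59 = -2.
Row 8: 32 + 4 − 18 + 15 − 5 − 4 + 34 = 58, so its missing entry is 57 − 58 = -1.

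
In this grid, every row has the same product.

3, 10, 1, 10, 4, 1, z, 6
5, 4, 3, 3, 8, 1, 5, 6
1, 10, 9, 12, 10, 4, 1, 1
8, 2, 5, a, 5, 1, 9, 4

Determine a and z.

a = 3, z = 6

Rows 2 and 3 each multiply to 43200, so every row has product 43200.
Row 4: 8×2×5×5×1×9×4 = 14400, so the missing entry is 43200 ÷ 14400 = 3.
Row 1: 3×10×1×10×4×1×6 = 7200, so the missing entry is 43200 ÷ 7200 = 6.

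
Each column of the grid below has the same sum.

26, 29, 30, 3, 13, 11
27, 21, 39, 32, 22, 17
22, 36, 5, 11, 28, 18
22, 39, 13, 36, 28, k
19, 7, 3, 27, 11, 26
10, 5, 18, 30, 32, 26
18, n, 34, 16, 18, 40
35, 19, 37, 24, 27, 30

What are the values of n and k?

n = 23, k = 11

Column 1 sums to 179 and so does column 4; that's the common total.
In column 2 the known cells total 156, leaving 179 − 156 = 23.
In column 6 the known cells total 168, leaving 179 − 168 = 11.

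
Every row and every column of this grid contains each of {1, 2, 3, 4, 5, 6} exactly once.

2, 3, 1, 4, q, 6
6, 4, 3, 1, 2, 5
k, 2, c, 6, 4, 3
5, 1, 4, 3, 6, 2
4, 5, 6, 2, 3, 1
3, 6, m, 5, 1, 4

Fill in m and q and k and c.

At (row 3, col 1): column 1 already has {2, 3, 4, 5, 6}, so the value is 1.
At (row 3, col 3): row 3 already has {1, 2, 3, 4, 6}, so the value is 5.
For row 1, column 5: row 1 already has {1, 2, 3, 4, 6}; that leaves 5.
Cell (6,3): row 6 already has {1, 3, 4, 5, 6} → 2.

m = 2, q = 5, k = 1, c = 5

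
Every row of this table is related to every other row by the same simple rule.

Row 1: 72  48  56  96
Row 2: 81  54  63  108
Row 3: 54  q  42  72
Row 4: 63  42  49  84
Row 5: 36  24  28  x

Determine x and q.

x = 48, q = 36

Each row is a constant multiple of every other row — this is a multiplication table with the headers hidden.
Row 5 is 36/72 = 1/2 times row 1, so its entry in column 4 is 96 × 1/2 = 48.
Row 3 is 54/72 = 3/4 times row 1, so its entry in column 2 is 48 × 3/4 = 36.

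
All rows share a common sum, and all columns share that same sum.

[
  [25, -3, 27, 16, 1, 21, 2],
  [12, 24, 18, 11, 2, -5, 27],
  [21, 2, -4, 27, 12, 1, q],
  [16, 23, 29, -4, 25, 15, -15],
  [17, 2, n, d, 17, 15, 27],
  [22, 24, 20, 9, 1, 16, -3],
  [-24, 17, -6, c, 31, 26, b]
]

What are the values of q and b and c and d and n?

q = 30, b = 21, c = 24, d = 6, n = 5

Rows 1 and 2 both sum to 89, so that's the common total.
The known cells in column 3 total 84, leaving 89 − 84 = 5 for the blank.
The known cells in row 5 total 83, leaving 89 − 83 = 6 for the blank.
The known cells in row 3 total 59, leaving 89 − 59 = 30 for the blank.
The known cells in column 7 total 68, leaving 89 − 68 = 21 for the blank.
The known cells in row 7 total 65, leaving 89 − 65 = 24 for the blank.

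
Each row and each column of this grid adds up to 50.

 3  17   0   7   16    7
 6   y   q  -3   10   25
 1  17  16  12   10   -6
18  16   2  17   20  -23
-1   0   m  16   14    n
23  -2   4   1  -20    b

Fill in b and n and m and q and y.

Row 6: 23 − 2 + 4 + 1 − 20 = 6, so its missing entry is 50 − 6 = 44.
Column 2: 17 + 17 + 16 + 0 − 2 = 48, so its missing entry is 50 − 48 = 2.
Row 2: 6 + 2 − 3 + 10 + 25 = 40, so its missing entry is 50 − 40 = 10.
Column 3: 0 + 10 + 16 + 2 + 4 = 32, so its missing entry is 50 − 32 = 18.
Row 5: -1 + 0 + 18 + 16 + 14 = 47, so its missing entry is 50 − 47 = 3.

b = 44, n = 3, m = 18, q = 10, y = 2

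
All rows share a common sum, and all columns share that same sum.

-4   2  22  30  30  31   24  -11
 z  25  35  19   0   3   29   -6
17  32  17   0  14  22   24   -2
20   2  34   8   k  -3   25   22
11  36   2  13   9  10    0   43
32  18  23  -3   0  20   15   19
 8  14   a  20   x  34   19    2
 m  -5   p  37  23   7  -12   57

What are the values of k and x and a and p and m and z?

Rows 1 and 3 both sum to 124, so that's the common total.
The known cells in row 4 total 108, leaving 124 − 108 = 16 for the blank.
The known cells in column 5 total 92, leaving 124 − 92 = 32 for the blank.
The known cells in row 7 total 129, leaving 124 − 129 = -5 for the blank.
The known cells in column 3 total 128, leaving 124 − 128 = -4 for the blank.
The known cells in row 8 total 103, leaving 124 − 103 = 21 for the blank.
The known cells in row 2 total 105, leaving 124 − 105 = 19 for the blank.

k = 16, x = 32, a = -5, p = -4, m = 21, z = 19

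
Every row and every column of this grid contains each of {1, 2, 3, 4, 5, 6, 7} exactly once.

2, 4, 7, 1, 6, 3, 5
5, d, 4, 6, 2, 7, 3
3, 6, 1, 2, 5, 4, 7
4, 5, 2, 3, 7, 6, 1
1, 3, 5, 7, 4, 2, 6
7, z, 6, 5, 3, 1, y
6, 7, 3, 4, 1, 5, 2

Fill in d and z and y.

For row 2, column 2: row 2 already has {2, 3, 4, 5, 6, 7}; that leaves 1.
At (row 6, col 2): column 2 already has {1, 3, 4, 5, 6, 7}, so the value is 2.
Cell (6,7): row 6 already has {1, 2, 3, 5, 6, 7} → 4.

d = 1, z = 2, y = 4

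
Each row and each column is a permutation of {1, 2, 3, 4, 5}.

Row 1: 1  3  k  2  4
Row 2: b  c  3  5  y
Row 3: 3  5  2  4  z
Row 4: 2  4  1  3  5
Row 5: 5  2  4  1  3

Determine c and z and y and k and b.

c = 1, z = 1, y = 2, k = 5, b = 4

Cell (3,5): row 3 already has {2, 3, 4, 5} → 1.
For row 2, column 2: column 2 already has {2, 3, 4, 5}; that leaves 1.
Cell (2,5): column 5 already has {1, 3, 4, 5} → 2.
Cell (1,3): row 1 already has {1, 2, 3, 4} → 5.
Cell (2,1): row 2 already has {1, 2, 3, 5} → 4.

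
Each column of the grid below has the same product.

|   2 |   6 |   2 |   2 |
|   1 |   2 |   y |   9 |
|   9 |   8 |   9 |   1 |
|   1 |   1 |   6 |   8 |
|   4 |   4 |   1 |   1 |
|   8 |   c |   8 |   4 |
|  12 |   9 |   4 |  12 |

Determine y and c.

y = 2, c = 2

Columns 1 and 4 each multiply to 6912, so every column has product 6912.
Column 3: 2×9×6×1×8×4 = 3456, so the missing entry is 6912 ÷ 3456 = 2.
Column 2: 6×2×8×1×4×9 = 3456, so the missing entry is 6912 ÷ 3456 = 2.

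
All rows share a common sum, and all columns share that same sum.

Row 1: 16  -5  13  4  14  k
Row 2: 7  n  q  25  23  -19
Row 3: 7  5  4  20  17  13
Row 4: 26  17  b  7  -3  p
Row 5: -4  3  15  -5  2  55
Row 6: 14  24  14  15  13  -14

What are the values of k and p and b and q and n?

Rows 3 and 5 both sum to 66, so that's the common total.
Column 2 has -5 + 5 + 17 + 3 + 24 = 44; the blank must be 66 − 44 = 22.
Row 2 has 7 + 22 + 25 + 23 − 19 = 58; the blank must be 66 − 58 = 8.
Row 1 has 16 − 5 + 13 + 4 + 14 = 42; the blank must be 66 − 42 = 24.
Column 3 has 13 + 8 + 4 + 15 + 14 = 54; the blank must be 66 − 54 = 12.
Row 4 has 26 + 17 + 12 + 7 − 3 = 59; the blank must be 66 − 59 = 7.

k = 24, p = 7, b = 12, q = 8, n = 22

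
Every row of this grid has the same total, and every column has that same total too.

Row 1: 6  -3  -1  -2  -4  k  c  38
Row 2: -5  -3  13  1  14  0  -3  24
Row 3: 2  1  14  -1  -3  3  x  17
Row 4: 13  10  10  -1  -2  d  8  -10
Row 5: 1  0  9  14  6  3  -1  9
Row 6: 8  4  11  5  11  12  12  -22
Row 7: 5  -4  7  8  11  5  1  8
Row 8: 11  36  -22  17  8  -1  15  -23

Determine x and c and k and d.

Rows 2 and 5 both sum to 41, so that's the common total.
Row 3: 2 + 1 + 14 − 1 − 3 + 3 + 17 = 33, so its missing entry is 41 − 33 = 8.
Row 4: 13 + 10 + 10 − 1 − 2 + 8 − 10 = 28, so its missing entry is 41 − 28 = 13.
Column 6: 0 + 3 + 13 + 3 + 12 + 5 − 1 = 35, so its missing entry is 41 − 35 = 6.
Row 1: 6 − 3 − 1 − 2 − 4 + 6 + 38 = 40, so its missing entry is 41 − 40 = 1.

x = 8, c = 1, k = 6, d = 13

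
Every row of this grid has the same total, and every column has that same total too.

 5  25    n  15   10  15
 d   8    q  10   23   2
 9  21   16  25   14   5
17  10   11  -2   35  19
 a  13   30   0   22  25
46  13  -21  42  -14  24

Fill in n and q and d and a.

Rows 3 and 4 both sum to 90, so that's the common total.
The known cells in row 1 total 70, leaving 90 − 70 = 20 for the blank.
The known cells in column 3 total 56, leaving 90 − 56 = 34 for the blank.
The known cells in row 2 total 77, leaving 90 − 77 = 13 for the blank.
The known cells in row 5 total 90, leaving 90 − 90 = 0 for the blank.

n = 20, q = 34, d = 13, a = 0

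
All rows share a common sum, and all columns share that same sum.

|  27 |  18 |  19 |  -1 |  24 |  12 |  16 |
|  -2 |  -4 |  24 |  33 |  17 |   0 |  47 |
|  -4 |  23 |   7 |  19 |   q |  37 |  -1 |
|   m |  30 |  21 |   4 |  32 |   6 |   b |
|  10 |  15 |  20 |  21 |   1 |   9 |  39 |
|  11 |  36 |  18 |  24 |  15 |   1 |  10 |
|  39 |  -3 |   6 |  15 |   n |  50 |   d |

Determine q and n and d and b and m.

q = 34, n = -8, d = 16, b = -12, m = 34

Rows 1 and 2 both sum to 115, so that's the common total.
Row 3 has -4 + 23 + 7 + 19 + 37 − 1 = 81; the blank must be 115 − 81 = 34.
Column 5 has 24 + 17 + 34 + 32 + 1 + 15 = 123; the blank must be 115 − 123 = -8.
Column 1 has 27 − 2 − 4 + 10 + 11 + 39 = 81; the blank must be 115 − 81 = 34.
Row 4 has 34 + 30 + 21 + 4 + 32 + 6 = 127; the blank must be 115 − 127 = -12.
Row 7 has 39 − 3 + 6 + 15 − 8 + 50 = 99; the blank must be 115 − 99 = 16.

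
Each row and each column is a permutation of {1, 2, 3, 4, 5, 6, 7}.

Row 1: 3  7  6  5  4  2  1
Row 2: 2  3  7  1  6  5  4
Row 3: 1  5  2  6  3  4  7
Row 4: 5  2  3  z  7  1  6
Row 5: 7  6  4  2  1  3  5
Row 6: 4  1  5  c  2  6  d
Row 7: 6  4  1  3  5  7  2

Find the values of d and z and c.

d = 3, z = 4, c = 7

At (row 4, col 4): row 4 already has {1, 2, 3, 5, 6, 7}, so the value is 4.
At (row 6, col 4): column 4 already has {1, 2, 3, 4, 5, 6}, so the value is 7.
Cell (6,7): row 6 already has {1, 2, 4, 5, 6, 7} → 3.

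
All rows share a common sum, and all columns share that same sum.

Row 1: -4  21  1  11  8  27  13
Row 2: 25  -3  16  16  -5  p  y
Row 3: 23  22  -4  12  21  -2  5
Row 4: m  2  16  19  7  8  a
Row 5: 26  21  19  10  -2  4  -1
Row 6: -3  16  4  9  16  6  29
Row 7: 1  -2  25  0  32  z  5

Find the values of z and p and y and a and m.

z = 16, p = 18, y = 10, a = 16, m = 9

Rows 1 and 3 both sum to 77, so that's the common total.
Row 7 has 1 − 2 + 25 + 0 + 32 + 5 = 61; the blank must be 77 − 61 = 16.
Column 6 has 27 − 2 + 8 + 4 + 6 + 16 = 59; the blank must be 77 − 59 = 18.
Column 1 has -4 + 25 + 23 + 26 − 3 + 1 = 68; the blank must be 77 − 68 = 9.
Row 4 has 9 + 2 + 16 + 19 + 7 + 8 = 61; the blank must be 77 − 61 = 16.
Row 2 has 25 − 3 + 16 + 16 − 5 + 18 = 67; the blank must be 77 − 67 = 10.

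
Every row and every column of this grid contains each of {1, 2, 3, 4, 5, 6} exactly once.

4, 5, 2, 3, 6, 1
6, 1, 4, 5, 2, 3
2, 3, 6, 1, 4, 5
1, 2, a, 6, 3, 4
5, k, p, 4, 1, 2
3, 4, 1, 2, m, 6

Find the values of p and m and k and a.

p = 3, m = 5, k = 6, a = 5

At (row 6, col 5): row 6 already has {1, 2, 3, 4, 6}, so the value is 5.
At (row 5, col 2): column 2 already has {1, 2, 3, 4, 5}, so the value is 6.
For row 4, column 3: row 4 already has {1, 2, 3, 4, 6}; that leaves 5.
At (row 5, col 3): row 5 already has {1, 2, 4, 5, 6}, so the value is 3.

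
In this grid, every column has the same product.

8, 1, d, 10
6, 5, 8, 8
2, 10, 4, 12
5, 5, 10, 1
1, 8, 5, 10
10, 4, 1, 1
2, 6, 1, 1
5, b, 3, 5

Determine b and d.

b = 1, d = 10

Columns 1 and 4 each multiply to 48000, so every column has product 48000.
Column 2: 1×5×10×5×8×4×6 = 48000, so the missing entry is 48000 ÷ 48000 = 1.
Column 3: 8×4×10×5×1×1×3 = 4800, so the missing entry is 48000 ÷ 4800 = 10.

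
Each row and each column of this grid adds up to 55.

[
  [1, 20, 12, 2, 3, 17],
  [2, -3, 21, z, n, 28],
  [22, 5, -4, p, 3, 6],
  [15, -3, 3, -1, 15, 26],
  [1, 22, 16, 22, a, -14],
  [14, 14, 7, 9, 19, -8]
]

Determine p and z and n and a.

p = 23, z = 0, n = 7, a = 8

The known cells in row 3 total 32, leaving 55 − 32 = 23 for the blank.
The known cells in column 4 total 55, leaving 55 − 55 = 0 for the blank.
The known cells in row 5 total 47, leaving 55 − 47 = 8 for the blank.
The known cells in row 2 total 48, leaving 55 − 48 = 7 for the blank.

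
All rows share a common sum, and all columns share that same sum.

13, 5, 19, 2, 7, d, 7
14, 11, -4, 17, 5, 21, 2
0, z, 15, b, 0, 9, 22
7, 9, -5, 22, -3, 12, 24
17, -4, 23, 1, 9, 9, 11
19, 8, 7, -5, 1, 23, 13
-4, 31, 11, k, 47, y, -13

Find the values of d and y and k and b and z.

d = 13, y = -21, k = 15, b = 14, z = 6

Rows 2 and 4 both sum to 66, so that's the common total.
Column 2 has 5 + 11 + 9 − 4 + 8 + 31 = 60; the blank must be 66 − 60 = 6.
Row 3 has 0 + 6 + 15 + 0 + 9 + 22 = 52; the blank must be 66 − 52 = 14.
Row 1 has 13 + 5 + 19 + 2 + 7 + 7 = 53; the blank must be 66 − 53 = 13.
Column 6 has 13 + 21 + 9 + 12 + 9 + 23 = 87; the blank must be 66 − 87 = -21.
Row 7 has -4 + 31 + 11 + 47 − 21 − 13 = 51; the blank must be 66 − 51 = 15.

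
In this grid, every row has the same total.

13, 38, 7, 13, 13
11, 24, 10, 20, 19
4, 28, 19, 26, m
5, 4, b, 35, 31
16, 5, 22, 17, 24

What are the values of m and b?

m = 7, b = 9

Rows 2 and 5 both add up to 84, so every row sums to 84.
Row 3: 4 + 28 + 19 + 26 = 77, so the missing entry is 84 − 77 = 7.
Row 4: 5 + 4 + 35 + 31 = 75, so the missing entry is 84 − 75 = 9.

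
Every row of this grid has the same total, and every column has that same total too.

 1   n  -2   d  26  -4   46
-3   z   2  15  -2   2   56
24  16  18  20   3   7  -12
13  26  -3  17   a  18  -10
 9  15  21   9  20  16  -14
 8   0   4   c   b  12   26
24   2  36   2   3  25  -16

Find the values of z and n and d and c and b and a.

z = 6, n = 11, d = -2, c = 15, b = 11, a = 15

Rows 3 and 5 both sum to 76, so that's the common total.
Row 4 has 13 + 26 − 3 + 17 + 18 − 10 = 61; the blank must be 76 − 61 = 15.
Row 2 has -3 + 2 + 15 − 2 + 2 + 56 = 70; the blank must be 76 − 70 = 6.
Column 2 has 6 + 16 + 26 + 15 + 0 + 2 = 65; the blank must be 76 − 65 = 11.
Row 1 has 1 + 11 − 2 + 26 − 4 + 46 = 78; the blank must be 76 − 78 = -2.
Column 5 has 26 − 2 + 3 + 15 + 20 + 3 = 65; the blank must be 76 − 65 = 11.
Row 6 has 8 + 0 + 4 + 11 + 12 + 26 = 61; the blank must be 76 − 61 = 15.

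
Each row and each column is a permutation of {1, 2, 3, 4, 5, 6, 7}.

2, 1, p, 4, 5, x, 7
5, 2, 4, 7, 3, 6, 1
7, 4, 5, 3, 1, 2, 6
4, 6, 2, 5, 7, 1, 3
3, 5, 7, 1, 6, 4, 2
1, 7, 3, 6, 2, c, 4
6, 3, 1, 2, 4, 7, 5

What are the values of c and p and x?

For row 1, column 3: column 3 already has {1, 2, 3, 4, 5, 7}; that leaves 6.
For row 6, column 6: row 6 already has {1, 2, 3, 4, 6, 7}; that leaves 5.
Cell (1,6): row 1 already has {1, 2, 4, 5, 6, 7} → 3.

c = 5, p = 6, x = 3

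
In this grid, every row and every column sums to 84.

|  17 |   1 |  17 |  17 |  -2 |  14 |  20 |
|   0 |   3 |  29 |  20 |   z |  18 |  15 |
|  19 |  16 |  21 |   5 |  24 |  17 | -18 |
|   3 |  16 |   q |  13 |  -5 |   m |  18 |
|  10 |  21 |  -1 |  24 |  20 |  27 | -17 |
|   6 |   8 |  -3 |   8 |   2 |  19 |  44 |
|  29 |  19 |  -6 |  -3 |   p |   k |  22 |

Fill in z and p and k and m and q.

z = -1, p = 46, k = -23, m = 12, q = 27

Row 2 has 0 + 3 + 29 + 20 + 18 + 15 = 85; the blank must be 84 − 85 = -1.
Column 5 has -2 − 1 + 24 − 5 + 20 + 2 = 38; the blank must be 84 − 38 = 46.
Row 7 has 29 + 19 − 6 − 3 + 46 + 22 = 107; the blank must be 84 − 107 = -23.
Column 3 has 17 + 29 + 21 − 1 − 3 − 6 = 57; the blank must be 84 − 57 = 27.
Row 4 has 3 + 16 + 27 + 13 − 5 + 18 = 72; the blank must be 84 − 72 = 12.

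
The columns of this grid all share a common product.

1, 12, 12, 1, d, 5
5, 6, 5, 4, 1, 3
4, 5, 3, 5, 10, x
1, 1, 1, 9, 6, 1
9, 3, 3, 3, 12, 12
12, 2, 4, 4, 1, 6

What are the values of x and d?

x = 2, d = 3

Columns 1 and 4 each multiply to 2160, so every column has product 2160.
Column 6: 5×3×1×12×6 = 1080, so the missing entry is 2160 ÷ 1080 = 2.
Column 5: 1×10×6×12×1 = 720, so the missing entry is 2160 ÷ 720 = 3.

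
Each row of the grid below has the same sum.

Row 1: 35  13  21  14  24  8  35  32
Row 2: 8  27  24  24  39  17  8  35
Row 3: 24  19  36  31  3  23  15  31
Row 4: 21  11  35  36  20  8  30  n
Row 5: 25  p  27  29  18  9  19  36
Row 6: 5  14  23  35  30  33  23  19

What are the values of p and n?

p = 19, n = 21

Row 2 sums to 182 and so does row 3; that's the common total.
In row 5 the known cells total 163, leaving 182 − 163 = 19.
In row 4 the known cells total 161, leaving 182 − 161 = 21.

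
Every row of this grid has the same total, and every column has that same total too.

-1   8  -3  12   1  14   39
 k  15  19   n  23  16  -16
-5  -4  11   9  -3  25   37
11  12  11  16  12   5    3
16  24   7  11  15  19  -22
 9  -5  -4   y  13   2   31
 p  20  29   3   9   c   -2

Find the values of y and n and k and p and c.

Rows 1 and 3 both sum to 70, so that's the common total.
Column 6: 14 + 16 + 25 + 5 + 19 + 2 = 81, so its missing entry is 70 − 81 = -11.
Row 7: 20 + 29 + 3 + 9 − 11 − 2 = 48, so its missing entry is 70 − 48 = 22.
Column 1: -1 − 5 + 11 + 16 + 9 + 22 = 52, so its missing entry is 70 − 52 = 18.
Row 6: 9 − 5 − 4 + 13 + 2 + 31 = 46, so its missing entry is 70 − 46 = 24.
Row 2: 18 + 15 + 19 + 23 + 16 − 16 = 75, so its missing entry is 70 − 75 = -5.

y = 24, n = -5, k = 18, p = 22, c = -11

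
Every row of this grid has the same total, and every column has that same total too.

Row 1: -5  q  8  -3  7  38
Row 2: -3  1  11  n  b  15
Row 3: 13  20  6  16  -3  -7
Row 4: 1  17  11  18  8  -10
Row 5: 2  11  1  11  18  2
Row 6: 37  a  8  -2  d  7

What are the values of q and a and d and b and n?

Rows 3 and 4 both sum to 45, so that's the common total.
The known cells in row 1 total 45, leaving 45 − 45 = 0 for the blank.
The known cells in column 2 total 49, leaving 45 − 49 = -4 for the blank.
The known cells in row 6 total 46, leaving 45 − 46 = -1 for the blank.
The known cells in column 5 total 29, leaving 45 − 29 = 16 for the blank.
The known cells in row 2 total 40, leaving 45 − 40 = 5 for the blank.

q = 0, a = -4, d = -1, b = 16, n = 5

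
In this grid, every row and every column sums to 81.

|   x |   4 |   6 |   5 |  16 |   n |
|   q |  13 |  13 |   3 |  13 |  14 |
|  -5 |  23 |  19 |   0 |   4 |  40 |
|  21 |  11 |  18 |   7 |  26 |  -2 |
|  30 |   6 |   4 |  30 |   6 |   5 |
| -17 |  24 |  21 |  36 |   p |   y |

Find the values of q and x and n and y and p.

q = 25, x = 27, n = 23, y = 1, p = 16

The known cells in column 5 total 65, leaving 81 − 65 = 16 for the blank.
The known cells in row 6 total 80, leaving 81 − 80 = 1 for the blank.
The known cells in column 6 total 58, leaving 81 − 58 = 23 for the blank.
The known cells in row 1 total 54, leaving 81 − 54 = 27 for the blank.
The known cells in row 2 total 56, leaving 81 − 56 = 25 for the blank.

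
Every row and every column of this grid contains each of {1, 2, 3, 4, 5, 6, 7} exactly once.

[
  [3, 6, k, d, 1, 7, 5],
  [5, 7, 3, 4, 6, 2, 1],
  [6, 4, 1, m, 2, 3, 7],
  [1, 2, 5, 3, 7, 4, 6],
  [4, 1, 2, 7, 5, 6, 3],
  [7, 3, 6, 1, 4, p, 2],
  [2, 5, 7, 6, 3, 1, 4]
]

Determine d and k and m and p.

Cell (3,4): row 3 already has {1, 2, 3, 4, 6, 7} → 5.
For row 1, column 3: column 3 already has {1, 2, 3, 5, 6, 7}; that leaves 4.
Cell (1,4): row 1 already has {1, 3, 4, 5, 6, 7} → 2.
Cell (6,6): row 6 already has {1, 2, 3, 4, 6, 7} → 5.

d = 2, k = 4, m = 5, p = 5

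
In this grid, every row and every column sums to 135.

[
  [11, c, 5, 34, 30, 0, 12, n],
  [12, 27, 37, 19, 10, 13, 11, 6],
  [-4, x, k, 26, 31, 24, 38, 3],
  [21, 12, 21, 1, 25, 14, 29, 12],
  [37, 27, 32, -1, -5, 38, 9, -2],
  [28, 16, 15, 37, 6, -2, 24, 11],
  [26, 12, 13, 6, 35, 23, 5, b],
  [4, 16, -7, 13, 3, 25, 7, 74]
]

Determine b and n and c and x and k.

b = 15, n = 16, c = 27, x = -2, k = 19

The known cells in row 7 total 120, leaving 135 − 120 = 15 for the blank.
The known cells in column 8 total 119, leaving 135 − 119 = 16 for the blank.
The known cells in row 1 total 108, leaving 135 − 108 = 27 for the blank.
The known cells in column 2 total 137, leaving 135 − 137 = -2 for the blank.
The known cells in row 3 total 116, leaving 135 − 116 = 19 for the blank.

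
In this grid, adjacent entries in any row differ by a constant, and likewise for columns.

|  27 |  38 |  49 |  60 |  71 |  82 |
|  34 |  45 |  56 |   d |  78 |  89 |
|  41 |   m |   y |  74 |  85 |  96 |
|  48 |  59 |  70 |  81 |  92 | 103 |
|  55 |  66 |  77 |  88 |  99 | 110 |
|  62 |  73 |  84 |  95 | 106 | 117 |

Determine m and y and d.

m = 52, y = 63, d = 67

Along each row the entries change by 11 per step; down each column they change by 7.
Row 3: from 41 at column 1, stepping by 11 to column 2 gives 52.
Row 3: from 41 at column 1, stepping by 11 to column 3 gives 63.
Row 2: from 34 at column 1, stepping by 11 to column 4 gives 67.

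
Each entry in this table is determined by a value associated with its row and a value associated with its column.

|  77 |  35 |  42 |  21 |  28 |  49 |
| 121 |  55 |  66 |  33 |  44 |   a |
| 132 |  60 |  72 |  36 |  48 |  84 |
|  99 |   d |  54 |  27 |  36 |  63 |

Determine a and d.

Each row is a constant multiple of every other row — this is a multiplication table with the headers hidden.
Row 2 is 66/42 = 11/7 times row 1, so its entry in column 6 is 49 × 11/7 = 77.
Row 4 is 54/42 = 9/7 times row 1, so its entry in column 2 is 35 × 9/7 = 45.

a = 77, d = 45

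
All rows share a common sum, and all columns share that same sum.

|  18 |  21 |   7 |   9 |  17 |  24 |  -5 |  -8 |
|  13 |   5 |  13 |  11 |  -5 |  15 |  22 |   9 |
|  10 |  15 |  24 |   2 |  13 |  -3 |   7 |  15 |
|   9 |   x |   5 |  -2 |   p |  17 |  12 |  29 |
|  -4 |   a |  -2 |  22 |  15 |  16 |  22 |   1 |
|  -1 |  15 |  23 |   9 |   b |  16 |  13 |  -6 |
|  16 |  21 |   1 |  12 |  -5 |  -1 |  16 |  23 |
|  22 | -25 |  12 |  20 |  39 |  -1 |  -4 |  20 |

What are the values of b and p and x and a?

b = 14, p = -5, x = 18, a = 13

Rows 1 and 2 both sum to 83, so that's the common total.
Row 6: -1 + 15 + 23 + 9 + 16 + 13 − 6 = 69, so its missing entry is 83 − 69 = 14.
Row 5: -4 − 2 + 22 + 15 + 16 + 22 + 1 = 70, so its missing entry is 83 − 70 = 13.
Column 2: 21 + 5 + 15 + 13 + 15 + 21 − 25 = 65, so its missing entry is 83 − 65 = 18.
Row 4: 9 + 18 + 5 − 2 + 17 + 12 + 29 = 88, so its missing entry is 83 − 88 = -5.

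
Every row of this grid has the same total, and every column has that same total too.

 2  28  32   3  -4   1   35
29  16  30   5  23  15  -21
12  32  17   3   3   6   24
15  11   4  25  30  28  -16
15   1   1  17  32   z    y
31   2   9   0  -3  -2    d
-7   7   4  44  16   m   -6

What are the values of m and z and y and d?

m = 39, z = 10, y = 21, d = 60

Rows 1 and 2 both sum to 97, so that's the common total.
The known cells in row 6 total 37, leaving 97 − 37 = 60 for the blank.
The known cells in column 7 total 76, leaving 97 − 76 = 21 for the blank.
The known cells in row 5 total 87, leaving 97 − 87 = 10 for the blank.
The known cells in row 7 total 58, leaving 97 − 58 = 39 for the blank.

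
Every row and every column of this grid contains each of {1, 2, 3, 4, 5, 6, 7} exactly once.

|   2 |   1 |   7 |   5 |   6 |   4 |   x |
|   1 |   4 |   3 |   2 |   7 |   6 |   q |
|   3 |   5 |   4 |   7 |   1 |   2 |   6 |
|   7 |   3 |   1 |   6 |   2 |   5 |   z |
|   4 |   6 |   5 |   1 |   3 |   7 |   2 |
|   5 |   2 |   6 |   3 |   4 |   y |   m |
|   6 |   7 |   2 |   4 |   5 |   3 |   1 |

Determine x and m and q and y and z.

x = 3, m = 7, q = 5, y = 1, z = 4

Cell (6,6): column 6 already has {2, 3, 4, 5, 6, 7} → 1.
At (row 1, col 7): row 1 already has {1, 2, 4, 5, 6, 7}, so the value is 3.
Cell (6,7): row 6 already has {1, 2, 3, 4, 5, 6} → 7.
At (row 4, col 7): row 4 already has {1, 2, 3, 5, 6, 7}, so the value is 4.
At (row 2, col 7): row 2 already has {1, 2, 3, 4, 6, 7}, so the value is 5.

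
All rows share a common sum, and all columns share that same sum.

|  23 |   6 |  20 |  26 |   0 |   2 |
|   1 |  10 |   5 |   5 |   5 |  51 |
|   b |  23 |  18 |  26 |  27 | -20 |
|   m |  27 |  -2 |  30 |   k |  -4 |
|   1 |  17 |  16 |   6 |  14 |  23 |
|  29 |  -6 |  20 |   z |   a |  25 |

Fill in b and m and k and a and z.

Rows 1 and 2 both sum to 77, so that's the common total.
Row 3: 23 + 18 + 26 + 27 − 20 = 74, so its missing entry is 77 − 74 = 3.
Column 1: 23 + 1 + 3 + 1 + 29 = 57, so its missing entry is 77 − 57 = 20.
Row 4: 20 + 27 − 2 + 30 − 4 = 71, so its missing entry is 77 − 71 = 6.
Column 5: 0 + 5 + 27 + 6 + 14 = 52, so its missing entry is 77 − 52 = 25.
Row 6: 29 − 6 + 20 + 25 + 25 = 93, so its missing entry is 77 − 93 = -16.

b = 3, m = 20, k = 6, a = 25, z = -16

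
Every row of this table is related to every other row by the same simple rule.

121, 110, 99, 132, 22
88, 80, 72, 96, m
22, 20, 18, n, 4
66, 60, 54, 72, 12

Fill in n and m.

n = 24, m = 16

Each row is a constant multiple of every other row — this is a multiplication table with the headers hidden.
Row 3 is 18/99 = 2/11 times row 1, so its entry in column 4 is 132 × 2/11 = 24.
Row 2 is 72/99 = 8/11 times row 1, so its entry in column 5 is 22 × 8/11 = 16.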